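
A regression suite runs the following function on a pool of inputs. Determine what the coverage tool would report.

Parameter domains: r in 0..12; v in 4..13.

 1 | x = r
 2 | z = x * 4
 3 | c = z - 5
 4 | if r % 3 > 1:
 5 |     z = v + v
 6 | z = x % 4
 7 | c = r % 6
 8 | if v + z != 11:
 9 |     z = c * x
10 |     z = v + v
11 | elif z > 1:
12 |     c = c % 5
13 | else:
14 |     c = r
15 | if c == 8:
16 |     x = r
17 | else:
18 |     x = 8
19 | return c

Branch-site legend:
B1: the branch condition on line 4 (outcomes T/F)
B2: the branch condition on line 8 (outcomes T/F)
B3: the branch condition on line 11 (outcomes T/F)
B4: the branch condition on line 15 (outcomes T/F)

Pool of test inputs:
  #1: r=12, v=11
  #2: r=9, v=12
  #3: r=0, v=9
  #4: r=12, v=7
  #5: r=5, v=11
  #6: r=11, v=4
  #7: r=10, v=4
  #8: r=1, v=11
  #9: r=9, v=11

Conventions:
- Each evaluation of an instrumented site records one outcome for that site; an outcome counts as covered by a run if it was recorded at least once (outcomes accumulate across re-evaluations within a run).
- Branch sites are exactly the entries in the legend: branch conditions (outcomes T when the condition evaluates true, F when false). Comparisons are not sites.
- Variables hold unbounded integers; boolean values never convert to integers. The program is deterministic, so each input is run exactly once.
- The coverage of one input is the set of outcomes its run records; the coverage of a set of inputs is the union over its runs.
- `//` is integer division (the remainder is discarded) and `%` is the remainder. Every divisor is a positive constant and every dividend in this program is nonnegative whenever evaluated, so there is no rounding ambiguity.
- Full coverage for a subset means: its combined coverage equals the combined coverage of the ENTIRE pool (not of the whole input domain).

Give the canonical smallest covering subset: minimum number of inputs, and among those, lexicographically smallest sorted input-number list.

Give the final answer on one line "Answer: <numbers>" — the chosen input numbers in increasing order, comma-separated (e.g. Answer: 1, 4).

#1 (r=12, v=11) -> B1->F, B2->F, B3->F, B4->F; covered: B1=F, B2=F, B3=F, B4=F
#2 (r=9, v=12) -> B1->F, B2->T, B4->F; covered: B1=F, B2=T, B4=F
#3 (r=0, v=9) -> B1->F, B2->T, B4->F; covered: B1=F, B2=T, B4=F
#4 (r=12, v=7) -> B1->F, B2->T, B4->F; covered: B1=F, B2=T, B4=F
#5 (r=5, v=11) -> B1->T, B2->T, B4->F; covered: B1=T, B2=T, B4=F
#6 (r=11, v=4) -> B1->T, B2->T, B4->F; covered: B1=T, B2=T, B4=F
#7 (r=10, v=4) -> B1->F, B2->T, B4->F; covered: B1=F, B2=T, B4=F
#8 (r=1, v=11) -> B1->F, B2->T, B4->F; covered: B1=F, B2=T, B4=F
#9 (r=9, v=11) -> B1->F, B2->T, B4->F; covered: B1=F, B2=T, B4=F
pool-wide coverage (6 outcomes): B1=T, B1=F, B2=T, B2=F, B3=F, B4=F
every size-1 subset falls short of the 6 outcomes (best: 4/6)
the canonical winner is {1, 5}: size 2, full 6-outcome coverage, earliest index list among size-2 covers

Answer: 1, 5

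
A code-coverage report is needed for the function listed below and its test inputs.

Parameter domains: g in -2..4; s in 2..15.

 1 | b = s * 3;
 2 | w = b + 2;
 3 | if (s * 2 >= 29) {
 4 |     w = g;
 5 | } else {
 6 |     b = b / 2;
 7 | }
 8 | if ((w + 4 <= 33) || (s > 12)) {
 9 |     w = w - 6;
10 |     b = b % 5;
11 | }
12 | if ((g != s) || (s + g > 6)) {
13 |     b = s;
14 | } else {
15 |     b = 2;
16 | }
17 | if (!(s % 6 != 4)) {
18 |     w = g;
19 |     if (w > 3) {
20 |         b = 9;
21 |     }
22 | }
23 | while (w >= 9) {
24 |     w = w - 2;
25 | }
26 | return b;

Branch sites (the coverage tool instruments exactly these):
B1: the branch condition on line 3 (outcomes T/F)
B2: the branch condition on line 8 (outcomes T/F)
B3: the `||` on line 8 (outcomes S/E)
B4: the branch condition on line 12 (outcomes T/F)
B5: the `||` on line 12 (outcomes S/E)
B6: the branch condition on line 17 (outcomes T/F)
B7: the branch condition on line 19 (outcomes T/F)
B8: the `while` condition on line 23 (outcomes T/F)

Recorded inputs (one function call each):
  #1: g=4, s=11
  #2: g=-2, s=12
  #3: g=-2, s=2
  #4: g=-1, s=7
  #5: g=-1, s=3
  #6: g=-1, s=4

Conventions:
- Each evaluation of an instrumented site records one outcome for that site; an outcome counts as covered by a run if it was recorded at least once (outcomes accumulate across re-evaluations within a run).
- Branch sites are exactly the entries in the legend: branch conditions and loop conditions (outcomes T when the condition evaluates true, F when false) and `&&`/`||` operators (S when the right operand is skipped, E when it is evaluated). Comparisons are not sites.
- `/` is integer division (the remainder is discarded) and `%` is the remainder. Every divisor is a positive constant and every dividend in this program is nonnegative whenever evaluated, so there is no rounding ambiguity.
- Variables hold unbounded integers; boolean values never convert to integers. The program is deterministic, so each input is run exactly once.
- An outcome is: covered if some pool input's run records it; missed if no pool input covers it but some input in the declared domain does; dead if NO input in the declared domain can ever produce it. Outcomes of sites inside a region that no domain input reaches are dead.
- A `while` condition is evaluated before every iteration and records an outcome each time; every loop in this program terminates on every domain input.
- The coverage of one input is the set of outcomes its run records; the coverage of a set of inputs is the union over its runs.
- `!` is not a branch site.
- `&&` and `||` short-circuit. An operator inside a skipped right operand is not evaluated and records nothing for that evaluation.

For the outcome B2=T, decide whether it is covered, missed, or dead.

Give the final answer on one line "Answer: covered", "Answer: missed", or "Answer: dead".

B2=T is recorded by pool input(s) 3, 4, 5, 6 -> covered

Answer: covered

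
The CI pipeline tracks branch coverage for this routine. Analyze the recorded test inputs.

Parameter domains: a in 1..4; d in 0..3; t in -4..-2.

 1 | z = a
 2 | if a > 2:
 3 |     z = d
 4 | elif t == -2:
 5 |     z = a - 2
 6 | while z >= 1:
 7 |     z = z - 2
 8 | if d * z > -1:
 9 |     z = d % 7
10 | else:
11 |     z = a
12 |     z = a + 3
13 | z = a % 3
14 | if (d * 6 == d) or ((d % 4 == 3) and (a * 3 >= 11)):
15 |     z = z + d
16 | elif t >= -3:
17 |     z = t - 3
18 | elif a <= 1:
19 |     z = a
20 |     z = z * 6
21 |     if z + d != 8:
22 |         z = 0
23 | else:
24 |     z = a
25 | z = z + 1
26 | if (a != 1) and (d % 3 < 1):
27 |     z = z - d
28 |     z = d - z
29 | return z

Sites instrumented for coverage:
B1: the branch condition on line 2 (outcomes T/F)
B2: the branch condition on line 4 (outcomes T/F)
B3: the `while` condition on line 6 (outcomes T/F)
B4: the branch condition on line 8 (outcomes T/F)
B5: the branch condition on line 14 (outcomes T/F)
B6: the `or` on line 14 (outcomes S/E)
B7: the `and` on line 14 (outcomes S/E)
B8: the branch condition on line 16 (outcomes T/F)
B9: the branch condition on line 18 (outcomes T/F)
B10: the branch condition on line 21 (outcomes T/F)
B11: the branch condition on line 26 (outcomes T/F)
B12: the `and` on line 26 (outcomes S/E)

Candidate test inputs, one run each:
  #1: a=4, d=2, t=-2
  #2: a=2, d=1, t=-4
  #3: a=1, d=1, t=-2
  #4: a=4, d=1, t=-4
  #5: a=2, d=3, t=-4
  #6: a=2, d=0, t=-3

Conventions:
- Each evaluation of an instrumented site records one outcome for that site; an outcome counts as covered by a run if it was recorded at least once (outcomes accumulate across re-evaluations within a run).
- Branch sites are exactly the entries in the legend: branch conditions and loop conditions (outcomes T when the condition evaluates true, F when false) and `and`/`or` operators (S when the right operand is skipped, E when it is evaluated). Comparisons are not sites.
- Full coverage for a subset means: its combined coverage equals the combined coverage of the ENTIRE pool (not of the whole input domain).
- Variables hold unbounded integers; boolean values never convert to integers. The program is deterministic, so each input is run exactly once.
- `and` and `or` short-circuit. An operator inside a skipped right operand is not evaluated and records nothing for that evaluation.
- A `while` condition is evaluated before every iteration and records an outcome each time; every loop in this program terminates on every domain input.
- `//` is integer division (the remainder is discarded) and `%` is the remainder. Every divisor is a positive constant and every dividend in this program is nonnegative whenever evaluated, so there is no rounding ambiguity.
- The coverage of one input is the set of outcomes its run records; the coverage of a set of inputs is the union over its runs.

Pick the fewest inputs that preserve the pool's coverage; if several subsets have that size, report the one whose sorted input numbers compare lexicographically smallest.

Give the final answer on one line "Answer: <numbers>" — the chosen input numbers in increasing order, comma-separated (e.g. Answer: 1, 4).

input #1, a=4, d=2, t=-2: events B1->T, B3->T, B3->F, B4->T, B6->E, B7->S, B5->F, B8->T, B12->E, B11->F; outcomes B1=T, B3=T, B3=F, B4=T, B5=F, B6=E, B7=S, B8=T, B11=F, B12=E
input #2, a=2, d=1, t=-4: events B1->F, B2->F, B3->T, B3->F, B4->T, B6->E, B7->S, B5->F, B8->F, B9->F, B12->E, B11->F; outcomes B1=F, B2=F, B3=T, B3=F, B4=T, B5=F, B6=E, B7=S, B8=F, B9=F, B11=F, B12=E
input #3, a=1, d=1, t=-2: events B1->F, B2->T, B3->F, B4->F, B6->E, B7->S, B5->F, B8->T, B12->S, B11->F; outcomes B1=F, B2=T, B3=F, B4=F, B5=F, B6=E, B7=S, B8=T, B11=F, B12=S
input #4, a=4, d=1, t=-4: events B1->T, B3->T, B3->F, B4->F, B6->E, B7->S, B5->F, B8->F, B9->F, B12->E, B11->F; outcomes B1=T, B3=T, B3=F, B4=F, B5=F, B6=E, B7=S, B8=F, B9=F, B11=F, B12=E
input #5, a=2, d=3, t=-4: events B1->F, B2->F, B3->T, B3->F, B4->T, B6->E, B7->E, B5->F, B8->F, B9->F, B12->E, B11->T; outcomes B1=F, B2=F, B3=T, B3=F, B4=T, B5=F, B6=E, B7=E, B8=F, B9=F, B11=T, B12=E
input #6, a=2, d=0, t=-3: events B1->F, B2->F, B3->T, B3->F, B4->T, B6->S, B5->T, B12->E, B11->T; outcomes B1=F, B2=F, B3=T, B3=F, B4=T, B5=T, B6=S, B11=T, B12=E
the full pool covers 21 outcomes: B1=T, B1=F, B2=T, B2=F, B3=T, B3=F, B4=T, B4=F, B5=T, B5=F, B6=S, B6=E, B7=S, B7=E, B8=T, B8=F, B9=F, B11=T, B11=F, B12=S, B12=E
every size-1 subset falls short of the 21 outcomes (best: 12/21)
every size-2 subset falls short of the 21 outcomes (best: 18/21)
every size-3 subset falls short of the 21 outcomes (best: 20/21)
size 4: inputs {1, 3, 5, 6} cover all 21 outcomes, and no lexicographically smaller subset of this size does

Answer: 1, 3, 5, 6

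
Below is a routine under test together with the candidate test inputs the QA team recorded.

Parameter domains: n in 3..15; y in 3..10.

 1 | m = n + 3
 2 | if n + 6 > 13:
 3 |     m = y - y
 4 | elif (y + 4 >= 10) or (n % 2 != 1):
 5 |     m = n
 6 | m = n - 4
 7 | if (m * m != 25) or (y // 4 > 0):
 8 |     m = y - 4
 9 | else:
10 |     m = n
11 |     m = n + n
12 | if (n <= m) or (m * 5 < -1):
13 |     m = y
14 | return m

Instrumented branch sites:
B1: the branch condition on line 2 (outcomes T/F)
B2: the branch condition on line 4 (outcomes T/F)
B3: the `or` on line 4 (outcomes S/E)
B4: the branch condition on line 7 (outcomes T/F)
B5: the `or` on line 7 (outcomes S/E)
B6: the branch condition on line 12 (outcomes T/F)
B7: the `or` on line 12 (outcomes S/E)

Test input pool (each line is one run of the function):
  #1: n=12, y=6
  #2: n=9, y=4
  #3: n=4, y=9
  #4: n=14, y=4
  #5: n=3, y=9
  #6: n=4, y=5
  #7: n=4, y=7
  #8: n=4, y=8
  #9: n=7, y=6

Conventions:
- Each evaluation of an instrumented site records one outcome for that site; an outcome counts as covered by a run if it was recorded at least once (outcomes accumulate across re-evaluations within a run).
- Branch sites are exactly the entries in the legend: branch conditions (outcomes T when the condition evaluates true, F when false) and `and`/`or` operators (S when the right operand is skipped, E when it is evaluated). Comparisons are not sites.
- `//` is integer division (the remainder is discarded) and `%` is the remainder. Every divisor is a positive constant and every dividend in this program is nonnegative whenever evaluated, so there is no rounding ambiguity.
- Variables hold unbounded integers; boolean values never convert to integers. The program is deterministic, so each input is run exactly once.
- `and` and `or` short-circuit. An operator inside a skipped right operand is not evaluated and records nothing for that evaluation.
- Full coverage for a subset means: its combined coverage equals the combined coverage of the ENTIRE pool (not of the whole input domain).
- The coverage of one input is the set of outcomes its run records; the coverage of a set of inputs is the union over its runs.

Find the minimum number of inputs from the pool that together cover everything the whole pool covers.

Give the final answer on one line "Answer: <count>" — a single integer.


test 1 (n=12, y=6) fires B1->T, B5->S, B4->T, B7->E, B6->F; hits B1=T, B4=T, B5=S, B6=F, B7=E
test 2 (n=9, y=4) fires B1->T, B5->E, B4->T, B7->E, B6->F; hits B1=T, B4=T, B5=E, B6=F, B7=E
test 3 (n=4, y=9) fires B1->F, B3->S, B2->T, B5->S, B4->T, B7->S, B6->T; hits B1=F, B2=T, B3=S, B4=T, B5=S, B6=T, B7=S
test 4 (n=14, y=4) fires B1->T, B5->S, B4->T, B7->E, B6->F; hits B1=T, B4=T, B5=S, B6=F, B7=E
test 5 (n=3, y=9) fires B1->F, B3->S, B2->T, B5->S, B4->T, B7->S, B6->T; hits B1=F, B2=T, B3=S, B4=T, B5=S, B6=T, B7=S
test 6 (n=4, y=5) fires B1->F, B3->E, B2->T, B5->S, B4->T, B7->E, B6->F; hits B1=F, B2=T, B3=E, B4=T, B5=S, B6=F, B7=E
test 7 (n=4, y=7) fires B1->F, B3->S, B2->T, B5->S, B4->T, B7->E, B6->F; hits B1=F, B2=T, B3=S, B4=T, B5=S, B6=F, B7=E
test 8 (n=4, y=8) fires B1->F, B3->S, B2->T, B5->S, B4->T, B7->S, B6->T; hits B1=F, B2=T, B3=S, B4=T, B5=S, B6=T, B7=S
test 9 (n=7, y=6) fires B1->F, B3->S, B2->T, B5->S, B4->T, B7->E, B6->F; hits B1=F, B2=T, B3=S, B4=T, B5=S, B6=F, B7=E
pool-wide coverage (12 outcomes): B1=T, B1=F, B2=T, B3=S, B3=E, B4=T, B5=S, B5=E, B6=T, B6=F, B7=S, B7=E
checked all size-1 subsets: none covers 12 outcomes (max 7/12)
checked all size-2 subsets: none covers 12 outcomes (max 11/12)
inputs {2, 3, 6} (size 3) cover everything; no size-3 subset with a lexicographically smaller index list covers all 12
Answer: 3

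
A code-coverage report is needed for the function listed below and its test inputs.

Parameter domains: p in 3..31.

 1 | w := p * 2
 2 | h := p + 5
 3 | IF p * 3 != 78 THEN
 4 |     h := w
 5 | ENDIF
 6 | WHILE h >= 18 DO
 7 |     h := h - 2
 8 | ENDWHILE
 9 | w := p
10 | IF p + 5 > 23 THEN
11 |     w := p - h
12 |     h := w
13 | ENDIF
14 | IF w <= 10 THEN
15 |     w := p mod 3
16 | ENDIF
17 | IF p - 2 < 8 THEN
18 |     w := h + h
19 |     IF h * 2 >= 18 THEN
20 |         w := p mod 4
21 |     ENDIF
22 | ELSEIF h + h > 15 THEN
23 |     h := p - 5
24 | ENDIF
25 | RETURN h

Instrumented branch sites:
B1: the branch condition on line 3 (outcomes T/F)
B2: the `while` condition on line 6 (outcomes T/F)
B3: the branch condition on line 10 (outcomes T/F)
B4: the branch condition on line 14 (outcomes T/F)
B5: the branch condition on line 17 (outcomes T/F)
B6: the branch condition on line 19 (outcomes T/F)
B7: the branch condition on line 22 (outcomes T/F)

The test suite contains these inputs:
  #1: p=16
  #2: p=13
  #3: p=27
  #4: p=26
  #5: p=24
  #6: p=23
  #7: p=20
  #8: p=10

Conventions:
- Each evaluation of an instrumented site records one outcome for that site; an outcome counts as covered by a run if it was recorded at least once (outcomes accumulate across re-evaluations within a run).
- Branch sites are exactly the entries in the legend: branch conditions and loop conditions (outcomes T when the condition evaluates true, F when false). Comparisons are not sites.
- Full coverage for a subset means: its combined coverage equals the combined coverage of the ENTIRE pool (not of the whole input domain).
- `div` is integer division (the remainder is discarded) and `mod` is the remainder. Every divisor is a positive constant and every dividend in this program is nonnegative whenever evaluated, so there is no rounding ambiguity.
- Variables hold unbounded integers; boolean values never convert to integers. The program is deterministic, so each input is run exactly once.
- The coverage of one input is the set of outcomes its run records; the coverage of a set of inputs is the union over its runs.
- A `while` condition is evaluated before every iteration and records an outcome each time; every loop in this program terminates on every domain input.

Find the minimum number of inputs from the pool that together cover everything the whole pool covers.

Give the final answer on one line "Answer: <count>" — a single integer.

#1 (p=16) -> covered: B1=T, B2=T, B2=F, B3=F, B4=F, B5=F, B7=T
#2 (p=13) -> covered: B1=T, B2=T, B2=F, B3=F, B4=F, B5=F, B7=T
#3 (p=27) -> covered: B1=T, B2=T, B2=F, B3=T, B4=F, B5=F, B7=T
#4 (p=26) -> covered: B1=F, B2=T, B2=F, B3=T, B4=T, B5=F, B7=T
#5 (p=24) -> covered: B1=T, B2=T, B2=F, B3=T, B4=T, B5=F, B7=T
#6 (p=23) -> covered: B1=T, B2=T, B2=F, B3=T, B4=T, B5=F, B7=F
#7 (p=20) -> covered: B1=T, B2=T, B2=F, B3=T, B4=T, B5=F, B7=F
#8 (p=10) -> covered: B1=T, B2=T, B2=F, B3=F, B4=T, B5=F, B7=T
the full pool covers 11 outcomes: B1=T, B1=F, B2=T, B2=F, B3=T, B3=F, B4=T, B4=F, B5=F, B7=T, B7=F
checked all size-1 subsets: none covers 11 outcomes (max 7/11)
checked all size-2 subsets: none covers 11 outcomes (max 10/11)
inputs {1, 4, 6} (size 3) cover everything; no size-3 subset with a lexicographically smaller index list covers all 11

Answer: 3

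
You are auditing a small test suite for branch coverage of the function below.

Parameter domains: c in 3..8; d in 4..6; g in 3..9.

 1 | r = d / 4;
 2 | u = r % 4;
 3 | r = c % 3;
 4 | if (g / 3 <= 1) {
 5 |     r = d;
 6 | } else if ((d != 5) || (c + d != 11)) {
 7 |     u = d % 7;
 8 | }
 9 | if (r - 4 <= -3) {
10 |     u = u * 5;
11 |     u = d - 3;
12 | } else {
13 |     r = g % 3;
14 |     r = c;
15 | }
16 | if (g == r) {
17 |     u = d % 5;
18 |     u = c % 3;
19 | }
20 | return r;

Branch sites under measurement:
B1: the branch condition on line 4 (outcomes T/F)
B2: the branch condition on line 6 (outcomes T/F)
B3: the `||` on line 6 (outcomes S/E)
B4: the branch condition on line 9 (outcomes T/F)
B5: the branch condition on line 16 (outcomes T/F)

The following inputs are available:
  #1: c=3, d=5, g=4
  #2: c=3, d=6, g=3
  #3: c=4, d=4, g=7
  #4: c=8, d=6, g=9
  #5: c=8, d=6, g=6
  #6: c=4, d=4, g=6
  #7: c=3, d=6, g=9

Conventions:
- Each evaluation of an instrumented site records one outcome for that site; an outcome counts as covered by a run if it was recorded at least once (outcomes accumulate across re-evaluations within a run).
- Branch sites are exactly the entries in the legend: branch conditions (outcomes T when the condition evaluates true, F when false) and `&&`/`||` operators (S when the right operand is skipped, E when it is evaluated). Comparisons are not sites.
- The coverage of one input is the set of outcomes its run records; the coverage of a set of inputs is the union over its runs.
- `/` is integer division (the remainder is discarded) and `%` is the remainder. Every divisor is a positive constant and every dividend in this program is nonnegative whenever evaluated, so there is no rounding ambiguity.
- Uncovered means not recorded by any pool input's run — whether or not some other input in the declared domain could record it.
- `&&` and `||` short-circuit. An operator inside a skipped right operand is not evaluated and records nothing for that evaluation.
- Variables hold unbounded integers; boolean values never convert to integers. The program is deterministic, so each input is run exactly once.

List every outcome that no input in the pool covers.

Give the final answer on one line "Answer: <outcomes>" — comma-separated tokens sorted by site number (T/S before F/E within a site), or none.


#1 (c=3, d=5, g=4) -> covered: B1=T, B4=F, B5=F
#2 (c=3, d=6, g=3) -> covered: B1=T, B4=F, B5=T
#3 (c=4, d=4, g=7) -> covered: B1=F, B2=T, B3=S, B4=T, B5=F
#4 (c=8, d=6, g=9) -> covered: B1=F, B2=T, B3=S, B4=F, B5=F
#5 (c=8, d=6, g=6) -> covered: B1=F, B2=T, B3=S, B4=F, B5=F
#6 (c=4, d=4, g=6) -> covered: B1=F, B2=T, B3=S, B4=T, B5=F
#7 (c=3, d=6, g=9) -> covered: B1=F, B2=T, B3=S, B4=T, B5=F
union over the pool: B1=T, B1=F, B2=T, B3=S, B4=T, B4=F, B5=T, B5=F
uncovered (2 of 10): B2=F, B3=E
Answer: B2=F, B3=E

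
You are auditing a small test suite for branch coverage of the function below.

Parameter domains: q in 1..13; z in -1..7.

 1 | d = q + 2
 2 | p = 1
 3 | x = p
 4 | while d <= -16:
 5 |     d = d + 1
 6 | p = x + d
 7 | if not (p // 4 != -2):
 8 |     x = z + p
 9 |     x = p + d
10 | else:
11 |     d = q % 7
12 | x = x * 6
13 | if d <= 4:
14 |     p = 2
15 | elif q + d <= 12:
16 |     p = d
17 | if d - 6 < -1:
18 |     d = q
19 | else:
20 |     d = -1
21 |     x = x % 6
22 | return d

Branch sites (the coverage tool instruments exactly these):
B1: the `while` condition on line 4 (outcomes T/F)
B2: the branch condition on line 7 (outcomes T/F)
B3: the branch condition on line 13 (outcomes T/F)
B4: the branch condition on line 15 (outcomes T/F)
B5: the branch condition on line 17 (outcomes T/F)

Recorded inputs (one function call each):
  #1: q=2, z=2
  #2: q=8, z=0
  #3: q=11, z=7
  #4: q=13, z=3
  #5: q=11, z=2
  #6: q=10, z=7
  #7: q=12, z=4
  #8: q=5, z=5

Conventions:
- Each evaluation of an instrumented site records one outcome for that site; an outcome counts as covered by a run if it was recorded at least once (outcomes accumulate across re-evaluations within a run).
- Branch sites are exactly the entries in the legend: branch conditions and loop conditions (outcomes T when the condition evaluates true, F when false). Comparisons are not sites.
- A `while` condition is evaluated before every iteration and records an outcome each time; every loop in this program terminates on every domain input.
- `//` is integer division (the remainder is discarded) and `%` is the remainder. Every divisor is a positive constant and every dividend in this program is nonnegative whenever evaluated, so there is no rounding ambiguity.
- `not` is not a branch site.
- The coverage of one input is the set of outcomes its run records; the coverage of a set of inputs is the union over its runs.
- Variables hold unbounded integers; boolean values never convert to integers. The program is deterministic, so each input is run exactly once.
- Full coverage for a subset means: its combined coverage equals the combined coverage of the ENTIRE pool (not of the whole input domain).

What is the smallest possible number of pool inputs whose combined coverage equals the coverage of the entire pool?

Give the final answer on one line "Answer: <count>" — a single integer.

input #1, q=2, z=2: events B1->F, B2->F, B3->T, B5->T; outcomes B1=F, B2=F, B3=T, B5=T
input #2, q=8, z=0: events B1->F, B2->F, B3->T, B5->T; outcomes B1=F, B2=F, B3=T, B5=T
input #3, q=11, z=7: events B1->F, B2->F, B3->T, B5->T; outcomes B1=F, B2=F, B3=T, B5=T
input #4, q=13, z=3: events B1->F, B2->F, B3->F, B4->F, B5->F; outcomes B1=F, B2=F, B3=F, B4=F, B5=F
input #5, q=11, z=2: events B1->F, B2->F, B3->T, B5->T; outcomes B1=F, B2=F, B3=T, B5=T
input #6, q=10, z=7: events B1->F, B2->F, B3->T, B5->T; outcomes B1=F, B2=F, B3=T, B5=T
input #7, q=12, z=4: events B1->F, B2->F, B3->F, B4->F, B5->F; outcomes B1=F, B2=F, B3=F, B4=F, B5=F
input #8, q=5, z=5: events B1->F, B2->F, B3->F, B4->T, B5->F; outcomes B1=F, B2=F, B3=F, B4=T, B5=F
together the pool reaches 8 outcomes: B1=F, B2=F, B3=T, B3=F, B4=T, B4=F, B5=T, B5=F
no size-1 subset reaches all 8 outcomes (best union: 5/8)
no size-2 subset reaches all 8 outcomes (best union: 7/8)
size 3: inputs {1, 4, 8} cover all 8 outcomes, and no lexicographically smaller subset of this size does

Answer: 3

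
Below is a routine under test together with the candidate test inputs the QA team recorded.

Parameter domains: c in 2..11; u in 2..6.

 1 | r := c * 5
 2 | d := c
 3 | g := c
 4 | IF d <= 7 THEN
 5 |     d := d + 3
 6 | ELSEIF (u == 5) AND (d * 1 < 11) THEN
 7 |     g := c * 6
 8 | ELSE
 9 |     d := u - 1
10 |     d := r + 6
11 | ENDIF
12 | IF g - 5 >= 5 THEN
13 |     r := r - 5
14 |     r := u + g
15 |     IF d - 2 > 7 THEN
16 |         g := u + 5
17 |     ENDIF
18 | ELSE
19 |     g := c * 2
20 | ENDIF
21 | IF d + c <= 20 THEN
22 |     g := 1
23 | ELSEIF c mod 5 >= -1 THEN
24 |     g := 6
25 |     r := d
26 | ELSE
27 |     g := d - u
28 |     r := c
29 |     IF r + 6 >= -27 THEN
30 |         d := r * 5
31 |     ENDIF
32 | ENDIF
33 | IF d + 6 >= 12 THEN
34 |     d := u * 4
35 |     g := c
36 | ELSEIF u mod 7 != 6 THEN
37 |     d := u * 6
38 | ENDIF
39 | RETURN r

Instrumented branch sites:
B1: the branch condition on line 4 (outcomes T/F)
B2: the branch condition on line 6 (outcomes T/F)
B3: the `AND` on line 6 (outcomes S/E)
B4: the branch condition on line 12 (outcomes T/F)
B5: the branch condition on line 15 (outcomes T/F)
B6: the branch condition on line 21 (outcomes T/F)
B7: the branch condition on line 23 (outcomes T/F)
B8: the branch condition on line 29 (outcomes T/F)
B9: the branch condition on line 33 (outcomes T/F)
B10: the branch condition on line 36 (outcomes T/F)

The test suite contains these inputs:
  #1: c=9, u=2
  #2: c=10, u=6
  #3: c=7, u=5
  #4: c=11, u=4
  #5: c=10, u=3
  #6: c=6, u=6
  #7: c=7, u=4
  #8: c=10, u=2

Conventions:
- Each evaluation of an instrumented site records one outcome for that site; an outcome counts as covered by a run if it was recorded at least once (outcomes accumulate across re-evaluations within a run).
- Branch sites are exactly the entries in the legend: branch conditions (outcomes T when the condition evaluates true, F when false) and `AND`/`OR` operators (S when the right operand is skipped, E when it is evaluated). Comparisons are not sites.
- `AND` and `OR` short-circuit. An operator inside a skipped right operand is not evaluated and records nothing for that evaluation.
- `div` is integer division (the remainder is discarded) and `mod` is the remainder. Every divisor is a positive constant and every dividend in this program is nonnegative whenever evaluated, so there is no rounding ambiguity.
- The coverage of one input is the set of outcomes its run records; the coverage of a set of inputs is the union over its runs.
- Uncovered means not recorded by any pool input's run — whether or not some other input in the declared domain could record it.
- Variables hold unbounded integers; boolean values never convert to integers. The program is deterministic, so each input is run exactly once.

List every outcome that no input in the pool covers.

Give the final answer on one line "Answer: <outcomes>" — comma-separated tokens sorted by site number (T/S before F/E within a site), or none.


run #1 (c=9, u=2) runs B1->F, B3->S, B2->F, B4->F, B6->F, B7->T, B9->T; records B1=F, B2=F, B3=S, B4=F, B6=F, B7=T, B9=T
run #2 (c=10, u=6) runs B1->F, B3->S, B2->F, B4->T, B5->T, B6->F, B7->T, B9->T; records B1=F, B2=F, B3=S, B4=T, B5=T, B6=F, B7=T, B9=T
run #3 (c=7, u=5) runs B1->T, B4->F, B6->T, B9->T; records B1=T, B4=F, B6=T, B9=T
run #4 (c=11, u=4) runs B1->F, B3->S, B2->F, B4->T, B5->T, B6->F, B7->T, B9->T; records B1=F, B2=F, B3=S, B4=T, B5=T, B6=F, B7=T, B9=T
run #5 (c=10, u=3) runs B1->F, B3->S, B2->F, B4->T, B5->T, B6->F, B7->T, B9->T; records B1=F, B2=F, B3=S, B4=T, B5=T, B6=F, B7=T, B9=T
run #6 (c=6, u=6) runs B1->T, B4->F, B6->T, B9->T; records B1=T, B4=F, B6=T, B9=T
run #7 (c=7, u=4) runs B1->T, B4->F, B6->T, B9->T; records B1=T, B4=F, B6=T, B9=T
run #8 (c=10, u=2) runs B1->F, B3->S, B2->F, B4->T, B5->T, B6->F, B7->T, B9->T; records B1=F, B2=F, B3=S, B4=T, B5=T, B6=F, B7=T, B9=T
union over the pool: B1=T, B1=F, B2=F, B3=S, B4=T, B4=F, B5=T, B6=T, B6=F, B7=T, B9=T
uncovered (9 of 20): B2=T, B3=E, B5=F, B7=F, B8=T, B8=F, B9=F, B10=T, B10=F
Answer: B2=T, B3=E, B5=F, B7=F, B8=T, B8=F, B9=F, B10=T, B10=F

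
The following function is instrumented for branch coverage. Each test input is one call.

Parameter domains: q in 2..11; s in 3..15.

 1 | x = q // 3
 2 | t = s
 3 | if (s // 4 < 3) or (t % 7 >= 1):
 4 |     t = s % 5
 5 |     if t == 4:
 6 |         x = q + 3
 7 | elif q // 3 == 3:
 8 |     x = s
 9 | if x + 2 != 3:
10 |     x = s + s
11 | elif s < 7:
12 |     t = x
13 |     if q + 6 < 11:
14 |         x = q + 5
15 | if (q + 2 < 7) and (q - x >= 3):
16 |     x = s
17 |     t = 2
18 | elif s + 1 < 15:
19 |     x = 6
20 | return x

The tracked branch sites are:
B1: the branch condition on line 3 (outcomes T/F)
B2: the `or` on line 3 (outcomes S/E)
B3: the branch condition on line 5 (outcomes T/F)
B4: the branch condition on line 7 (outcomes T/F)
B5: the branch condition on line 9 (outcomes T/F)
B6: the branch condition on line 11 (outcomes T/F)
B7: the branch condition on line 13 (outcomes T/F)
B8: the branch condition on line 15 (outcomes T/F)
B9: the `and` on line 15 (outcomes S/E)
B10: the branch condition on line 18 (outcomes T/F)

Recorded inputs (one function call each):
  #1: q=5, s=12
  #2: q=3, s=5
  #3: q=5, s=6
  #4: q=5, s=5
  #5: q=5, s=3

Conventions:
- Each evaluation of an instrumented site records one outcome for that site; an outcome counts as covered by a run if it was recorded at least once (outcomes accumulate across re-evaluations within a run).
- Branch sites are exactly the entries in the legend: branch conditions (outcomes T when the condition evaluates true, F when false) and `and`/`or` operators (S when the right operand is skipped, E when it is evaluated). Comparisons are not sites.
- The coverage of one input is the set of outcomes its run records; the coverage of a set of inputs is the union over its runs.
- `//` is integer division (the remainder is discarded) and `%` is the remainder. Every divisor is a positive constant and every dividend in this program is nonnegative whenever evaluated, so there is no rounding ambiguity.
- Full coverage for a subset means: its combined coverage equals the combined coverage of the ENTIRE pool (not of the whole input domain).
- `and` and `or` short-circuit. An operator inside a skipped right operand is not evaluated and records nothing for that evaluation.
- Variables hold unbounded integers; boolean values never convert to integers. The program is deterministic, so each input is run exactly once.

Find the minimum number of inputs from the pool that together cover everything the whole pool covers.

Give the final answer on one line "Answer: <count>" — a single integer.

input #1 (q=5, s=12): covers B1=T, B2=E, B3=F, B5=F, B6=F, B8=F, B9=S, B10=T
input #2 (q=3, s=5): covers B1=T, B2=S, B3=F, B5=F, B6=T, B7=T, B8=F, B9=E, B10=T
input #3 (q=5, s=6): covers B1=T, B2=S, B3=F, B5=F, B6=T, B7=F, B8=F, B9=S, B10=T
input #4 (q=5, s=5): covers B1=T, B2=S, B3=F, B5=F, B6=T, B7=F, B8=F, B9=S, B10=T
input #5 (q=5, s=3): covers B1=T, B2=S, B3=F, B5=F, B6=T, B7=F, B8=F, B9=S, B10=T
the full pool covers 13 outcomes: B1=T, B2=S, B2=E, B3=F, B5=F, B6=T, B6=F, B7=T, B7=F, B8=F, B9=S, B9=E, B10=T
size 1 is not enough: best union over all size-1 subsets is 9/13
size 2 is not enough: best union over all size-2 subsets is 12/13
the canonical winner is {1, 2, 3}: size 3, full 13-outcome coverage, earliest index list among size-3 covers

Answer: 3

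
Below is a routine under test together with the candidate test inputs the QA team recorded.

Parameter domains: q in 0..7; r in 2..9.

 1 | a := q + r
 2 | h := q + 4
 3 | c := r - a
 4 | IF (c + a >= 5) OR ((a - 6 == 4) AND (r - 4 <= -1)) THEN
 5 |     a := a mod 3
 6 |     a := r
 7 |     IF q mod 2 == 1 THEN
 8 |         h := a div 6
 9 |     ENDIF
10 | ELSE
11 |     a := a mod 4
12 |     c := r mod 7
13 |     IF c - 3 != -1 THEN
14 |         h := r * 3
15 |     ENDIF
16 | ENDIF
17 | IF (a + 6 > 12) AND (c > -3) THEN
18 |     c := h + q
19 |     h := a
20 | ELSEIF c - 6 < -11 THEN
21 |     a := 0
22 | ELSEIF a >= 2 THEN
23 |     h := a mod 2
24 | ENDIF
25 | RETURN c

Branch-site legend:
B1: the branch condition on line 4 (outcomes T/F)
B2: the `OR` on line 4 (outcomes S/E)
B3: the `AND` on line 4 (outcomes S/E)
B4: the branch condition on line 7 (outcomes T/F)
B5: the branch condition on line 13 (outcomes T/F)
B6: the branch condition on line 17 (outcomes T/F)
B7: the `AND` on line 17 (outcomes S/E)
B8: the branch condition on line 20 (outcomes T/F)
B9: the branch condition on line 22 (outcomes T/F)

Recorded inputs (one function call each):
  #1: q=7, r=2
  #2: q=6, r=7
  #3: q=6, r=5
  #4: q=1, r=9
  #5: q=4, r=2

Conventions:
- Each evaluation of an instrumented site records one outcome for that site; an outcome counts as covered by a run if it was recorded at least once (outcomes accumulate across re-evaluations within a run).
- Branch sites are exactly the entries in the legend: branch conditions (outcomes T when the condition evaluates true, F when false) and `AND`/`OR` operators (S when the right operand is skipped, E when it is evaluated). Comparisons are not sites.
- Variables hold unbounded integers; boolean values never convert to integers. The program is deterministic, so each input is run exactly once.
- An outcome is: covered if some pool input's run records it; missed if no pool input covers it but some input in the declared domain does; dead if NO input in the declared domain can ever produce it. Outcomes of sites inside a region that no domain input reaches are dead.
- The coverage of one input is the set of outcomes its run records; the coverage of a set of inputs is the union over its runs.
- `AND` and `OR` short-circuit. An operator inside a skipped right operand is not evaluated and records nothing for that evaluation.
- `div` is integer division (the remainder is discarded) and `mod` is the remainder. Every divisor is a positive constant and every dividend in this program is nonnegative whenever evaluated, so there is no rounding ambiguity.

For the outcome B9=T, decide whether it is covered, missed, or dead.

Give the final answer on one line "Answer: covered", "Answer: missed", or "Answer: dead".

B9=T is recorded by pool input(s) 5 -> covered

Answer: covered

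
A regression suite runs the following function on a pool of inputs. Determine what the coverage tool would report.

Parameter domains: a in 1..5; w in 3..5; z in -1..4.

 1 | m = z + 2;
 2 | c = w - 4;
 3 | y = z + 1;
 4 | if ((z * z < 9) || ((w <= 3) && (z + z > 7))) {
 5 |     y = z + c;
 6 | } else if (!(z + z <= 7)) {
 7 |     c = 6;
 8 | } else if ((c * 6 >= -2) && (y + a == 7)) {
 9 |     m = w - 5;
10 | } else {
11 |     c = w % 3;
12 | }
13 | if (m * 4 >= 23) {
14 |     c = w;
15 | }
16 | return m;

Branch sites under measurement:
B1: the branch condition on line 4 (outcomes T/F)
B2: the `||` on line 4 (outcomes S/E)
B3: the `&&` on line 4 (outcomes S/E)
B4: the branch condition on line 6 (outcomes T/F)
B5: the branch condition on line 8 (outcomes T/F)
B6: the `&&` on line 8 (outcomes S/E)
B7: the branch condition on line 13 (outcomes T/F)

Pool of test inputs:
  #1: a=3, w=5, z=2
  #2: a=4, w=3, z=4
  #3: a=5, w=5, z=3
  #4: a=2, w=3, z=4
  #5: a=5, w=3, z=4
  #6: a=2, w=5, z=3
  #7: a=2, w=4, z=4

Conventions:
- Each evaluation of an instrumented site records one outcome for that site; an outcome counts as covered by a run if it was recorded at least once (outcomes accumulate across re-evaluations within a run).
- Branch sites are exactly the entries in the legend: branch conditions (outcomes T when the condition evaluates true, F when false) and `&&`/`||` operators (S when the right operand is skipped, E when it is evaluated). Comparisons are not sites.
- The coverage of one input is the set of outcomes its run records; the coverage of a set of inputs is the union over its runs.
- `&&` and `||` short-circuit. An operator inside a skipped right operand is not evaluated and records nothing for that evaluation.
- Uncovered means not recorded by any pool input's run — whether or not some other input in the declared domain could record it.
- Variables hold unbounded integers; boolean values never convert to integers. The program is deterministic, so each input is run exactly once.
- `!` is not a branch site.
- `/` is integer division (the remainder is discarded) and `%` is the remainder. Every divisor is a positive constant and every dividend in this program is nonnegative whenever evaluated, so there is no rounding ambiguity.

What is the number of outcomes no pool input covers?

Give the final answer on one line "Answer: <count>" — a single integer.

input #1, a=3, w=5, z=2: events B2->S, B1->T, B7->F; outcomes B1=T, B2=S, B7=F
input #2, a=4, w=3, z=4: events B2->E, B3->E, B1->T, B7->T; outcomes B1=T, B2=E, B3=E, B7=T
input #3, a=5, w=5, z=3: events B2->E, B3->S, B1->F, B4->F, B6->E, B5->F, B7->F; outcomes B1=F, B2=E, B3=S, B4=F, B5=F, B6=E, B7=F
input #4, a=2, w=3, z=4: events B2->E, B3->E, B1->T, B7->T; outcomes B1=T, B2=E, B3=E, B7=T
input #5, a=5, w=3, z=4: events B2->E, B3->E, B1->T, B7->T; outcomes B1=T, B2=E, B3=E, B7=T
input #6, a=2, w=5, z=3: events B2->E, B3->S, B1->F, B4->F, B6->E, B5->F, B7->F; outcomes B1=F, B2=E, B3=S, B4=F, B5=F, B6=E, B7=F
input #7, a=2, w=4, z=4: events B2->E, B3->S, B1->F, B4->T, B7->T; outcomes B1=F, B2=E, B3=S, B4=T, B7=T
union over the pool: B1=T, B1=F, B2=S, B2=E, B3=S, B3=E, B4=T, B4=F, B5=F, B6=E, B7=T, B7=F
uncovered (2 of 14): B5=T, B6=S

Answer: 2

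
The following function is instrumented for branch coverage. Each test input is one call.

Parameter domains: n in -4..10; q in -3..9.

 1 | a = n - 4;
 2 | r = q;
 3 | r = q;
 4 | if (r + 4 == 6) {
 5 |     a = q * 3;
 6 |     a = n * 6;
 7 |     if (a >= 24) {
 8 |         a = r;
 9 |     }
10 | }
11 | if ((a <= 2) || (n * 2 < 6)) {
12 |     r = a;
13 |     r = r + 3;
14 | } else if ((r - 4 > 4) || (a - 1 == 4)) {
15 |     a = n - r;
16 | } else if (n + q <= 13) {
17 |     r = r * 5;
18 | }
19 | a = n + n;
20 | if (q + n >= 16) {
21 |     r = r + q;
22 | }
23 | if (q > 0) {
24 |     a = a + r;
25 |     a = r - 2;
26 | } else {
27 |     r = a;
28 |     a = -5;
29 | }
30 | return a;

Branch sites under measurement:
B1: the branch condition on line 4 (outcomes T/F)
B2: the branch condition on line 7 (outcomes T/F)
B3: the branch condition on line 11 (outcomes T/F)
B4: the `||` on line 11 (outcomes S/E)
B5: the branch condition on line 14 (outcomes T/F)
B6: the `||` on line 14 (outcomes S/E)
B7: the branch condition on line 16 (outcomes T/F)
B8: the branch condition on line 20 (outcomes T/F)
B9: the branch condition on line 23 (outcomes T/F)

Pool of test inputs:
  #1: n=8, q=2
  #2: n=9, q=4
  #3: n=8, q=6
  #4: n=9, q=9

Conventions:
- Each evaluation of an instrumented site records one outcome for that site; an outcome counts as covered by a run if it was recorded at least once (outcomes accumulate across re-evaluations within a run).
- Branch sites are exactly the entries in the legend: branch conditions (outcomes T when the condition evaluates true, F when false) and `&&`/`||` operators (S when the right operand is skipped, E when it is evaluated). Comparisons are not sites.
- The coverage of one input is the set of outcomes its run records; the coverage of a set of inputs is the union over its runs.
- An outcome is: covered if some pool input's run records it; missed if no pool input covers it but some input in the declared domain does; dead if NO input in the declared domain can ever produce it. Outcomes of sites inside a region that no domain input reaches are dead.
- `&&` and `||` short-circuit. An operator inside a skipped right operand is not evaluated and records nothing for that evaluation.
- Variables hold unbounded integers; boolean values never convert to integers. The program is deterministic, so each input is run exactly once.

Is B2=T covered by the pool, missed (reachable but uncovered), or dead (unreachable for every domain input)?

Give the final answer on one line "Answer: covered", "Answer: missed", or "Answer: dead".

B2=T is recorded by pool input(s) 1 -> covered

Answer: covered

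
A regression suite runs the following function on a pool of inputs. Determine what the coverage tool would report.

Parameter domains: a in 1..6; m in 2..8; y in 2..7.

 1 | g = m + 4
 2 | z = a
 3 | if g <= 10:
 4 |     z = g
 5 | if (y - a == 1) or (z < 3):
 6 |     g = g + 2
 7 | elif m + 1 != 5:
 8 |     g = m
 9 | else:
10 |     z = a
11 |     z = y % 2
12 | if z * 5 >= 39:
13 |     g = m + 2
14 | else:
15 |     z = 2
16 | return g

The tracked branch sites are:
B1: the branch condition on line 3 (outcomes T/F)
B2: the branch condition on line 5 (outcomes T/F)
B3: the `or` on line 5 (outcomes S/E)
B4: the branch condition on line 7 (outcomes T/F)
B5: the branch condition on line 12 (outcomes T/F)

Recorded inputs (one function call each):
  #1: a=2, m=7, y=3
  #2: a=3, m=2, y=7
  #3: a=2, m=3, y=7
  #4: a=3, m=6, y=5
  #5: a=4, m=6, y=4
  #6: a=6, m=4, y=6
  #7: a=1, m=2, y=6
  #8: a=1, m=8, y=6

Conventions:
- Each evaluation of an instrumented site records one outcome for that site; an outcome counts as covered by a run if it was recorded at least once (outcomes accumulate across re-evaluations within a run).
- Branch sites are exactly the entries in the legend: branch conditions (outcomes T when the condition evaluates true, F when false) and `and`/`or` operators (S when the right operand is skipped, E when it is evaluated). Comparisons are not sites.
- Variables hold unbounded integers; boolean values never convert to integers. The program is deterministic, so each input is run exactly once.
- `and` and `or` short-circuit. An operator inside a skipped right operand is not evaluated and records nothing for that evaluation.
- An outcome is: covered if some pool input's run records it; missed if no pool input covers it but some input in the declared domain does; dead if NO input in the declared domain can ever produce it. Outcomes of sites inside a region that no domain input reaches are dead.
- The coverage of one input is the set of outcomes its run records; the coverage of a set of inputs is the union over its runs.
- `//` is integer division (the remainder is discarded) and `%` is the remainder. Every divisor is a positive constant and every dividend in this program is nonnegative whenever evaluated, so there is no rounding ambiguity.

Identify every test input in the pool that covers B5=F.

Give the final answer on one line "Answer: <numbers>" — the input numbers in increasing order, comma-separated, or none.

input #1 (a=2, m=7, y=3): covers B5=F
input #2 (a=3, m=2, y=7): covers B5=F
input #3 (a=2, m=3, y=7): covers B5=F
input #4 (a=3, m=6, y=5): misses B5=F
input #5 (a=4, m=6, y=4): misses B5=F
input #6 (a=6, m=4, y=6): covers B5=F
input #7 (a=1, m=2, y=6): covers B5=F
input #8 (a=1, m=8, y=6): covers B5=F

Answer: 1, 2, 3, 6, 7, 8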